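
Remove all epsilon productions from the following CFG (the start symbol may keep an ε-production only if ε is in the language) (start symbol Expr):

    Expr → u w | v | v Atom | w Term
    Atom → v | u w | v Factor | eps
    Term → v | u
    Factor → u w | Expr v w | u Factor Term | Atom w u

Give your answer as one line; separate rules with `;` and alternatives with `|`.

Nullable set = {Atom}.
ε ∉ L(G), so no ε-production is kept.
Add the nullable-subset variants: Factor → Atom w u gives Atom w u | w u.

Expr → u w | v | v Atom | w Term; Atom → v | u w | v Factor; Term → v | u; Factor → u w | Expr v w | u Factor Term | Atom w u | w u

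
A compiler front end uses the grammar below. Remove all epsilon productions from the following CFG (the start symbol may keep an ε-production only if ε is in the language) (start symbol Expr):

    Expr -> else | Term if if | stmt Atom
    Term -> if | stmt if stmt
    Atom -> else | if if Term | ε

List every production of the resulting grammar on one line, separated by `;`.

Nullable set = {Atom}.
ε ∉ L(G), so no ε-production is kept.
For each production, add variants omitting each subset of nullable occurrences: Expr → stmt Atom gives stmt Atom | stmt.

Expr -> else | Term if if | stmt Atom | stmt; Term -> if | stmt if stmt; Atom -> else | if if Term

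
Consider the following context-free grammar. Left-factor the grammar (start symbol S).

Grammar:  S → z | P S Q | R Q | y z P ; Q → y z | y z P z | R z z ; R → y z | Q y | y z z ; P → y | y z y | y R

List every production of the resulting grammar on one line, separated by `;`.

Q has alternatives sharing prefix 'y z': factor to Q → y z Q' with Q' → ε | P z.
R has alternatives sharing prefix 'y z': factor to R → y z R' with R' → ε | z.
P has alternatives sharing prefix 'y': factor to P → y P' with P' → ε | z y | R.

S → z | P S Q | R Q | y z P; Q → R z z | y z Q'; R → Q y | y z R'; P → y P'; Q' → ε | P z; R' → ε | z; P' → ε | z y | R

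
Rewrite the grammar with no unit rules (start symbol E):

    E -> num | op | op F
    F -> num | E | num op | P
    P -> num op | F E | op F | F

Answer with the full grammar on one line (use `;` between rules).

Unit pairs: F ⇒* {E, P}; P ⇒* {E, F}.
Replace each nonterminal's rules with the union of the non-unit rules of every nonterminal it unit-derives.

E -> num | op | op F; F -> num | op | op F | num op | F E; P -> num | op | op F | num op | F E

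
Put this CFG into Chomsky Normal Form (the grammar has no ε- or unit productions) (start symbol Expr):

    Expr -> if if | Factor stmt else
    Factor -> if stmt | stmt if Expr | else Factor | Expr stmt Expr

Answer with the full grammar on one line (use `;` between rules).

Expr -> X1 X1 | Factor Y1; Factor -> X1 X2 | X2 Y2 | X3 Factor | Expr Y3; X1 -> if; X2 -> stmt; X3 -> else; Y1 -> X2 X3; Y2 -> X1 Expr; Y3 -> X2 Expr

Introduce a nonterminal for each terminal appearing in a rule of length ≥ 2: X1 → if, X2 → stmt, X3 → else.
Binarize each right-hand side of length ≥ 3 by chaining fresh nonterminals (Y1, Y2, …): affected rules were Expr → Factor X2 X3; Factor → X2 X1 Expr; Factor → Expr X2 Expr.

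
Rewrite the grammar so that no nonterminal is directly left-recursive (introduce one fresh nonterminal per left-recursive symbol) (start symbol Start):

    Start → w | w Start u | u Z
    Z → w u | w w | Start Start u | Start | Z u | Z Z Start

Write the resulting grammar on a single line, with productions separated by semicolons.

Directly left-recursive nonterminal: Z.
For Z: α = {u, Z Start}, β = {w u, w w, Start Start u, Start}. Rewrite as Z → β Z1 and Z1 → α Z1 | ε.

Start → w | w Start u | u Z; Z → w u Z1 | w w Z1 | Start Start u Z1 | Start Z1; Z1 → u Z1 | Z Start Z1 | ε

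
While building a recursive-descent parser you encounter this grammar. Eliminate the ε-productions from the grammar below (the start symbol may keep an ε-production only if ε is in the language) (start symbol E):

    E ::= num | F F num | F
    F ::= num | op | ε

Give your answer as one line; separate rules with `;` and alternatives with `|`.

Nullable set = {E, F}.
ε ∈ L(G) since E is nullable, so keep E → ε.
For each production, add variants omitting each subset of nullable occurrences: E → F F num gives F F num | F num.

E ::= num | F F num | F num | F | ε; F ::= num | op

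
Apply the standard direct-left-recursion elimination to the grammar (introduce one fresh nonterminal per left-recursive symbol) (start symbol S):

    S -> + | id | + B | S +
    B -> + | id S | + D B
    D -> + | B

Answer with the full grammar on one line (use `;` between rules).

S -> + S' | id S' | + B S'; B -> + | id S | + D B; D -> + | B; S' -> + S' | ε

S is directly left-recursive.
For S: α = {+}, β = {+, id, + B}. Rewrite as S → β S' and S' → α S' | ε.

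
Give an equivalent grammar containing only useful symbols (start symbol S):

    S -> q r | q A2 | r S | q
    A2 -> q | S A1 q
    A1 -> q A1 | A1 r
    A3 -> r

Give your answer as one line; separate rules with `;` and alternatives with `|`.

S -> q r | q A2 | r S | q; A2 -> q

Generating nonterminals: {A2, A3, S}.
Reachable from S after that: {A2, S}.
Removed useless symbols: {A1, A3} and every production mentioning them.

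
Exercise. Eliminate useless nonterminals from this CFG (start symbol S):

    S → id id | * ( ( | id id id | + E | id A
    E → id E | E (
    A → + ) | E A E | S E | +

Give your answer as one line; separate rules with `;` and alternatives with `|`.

S → id id | * ( ( | id id id | id A; A → + ) | +

Generating nonterminals: {A, S}.
Reachable from S after that: {A, S}.
Removed useless symbols: {E} and every production mentioning them.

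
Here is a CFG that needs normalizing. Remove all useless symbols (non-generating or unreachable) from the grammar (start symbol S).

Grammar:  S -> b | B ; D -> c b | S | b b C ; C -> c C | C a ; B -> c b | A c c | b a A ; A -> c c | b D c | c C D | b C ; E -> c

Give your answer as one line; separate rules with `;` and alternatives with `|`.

Generating nonterminals: {A, B, D, E, S}.
Reachable from S after that: {A, B, D, S}.
Removed useless symbols: {C, E} and every production mentioning them.

S -> b | B; D -> c b | S; B -> c b | A c c | b a A; A -> c c | b D c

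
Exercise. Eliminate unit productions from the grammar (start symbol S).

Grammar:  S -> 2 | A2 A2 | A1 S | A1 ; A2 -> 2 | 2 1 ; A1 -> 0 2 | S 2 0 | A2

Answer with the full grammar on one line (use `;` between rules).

Unit pairs: A1 ⇒* {A2}; S ⇒* {A1, A2}.
For every A with A ⇒* B via unit rules, add B's non-unit alternatives to A; then delete every rule of the form X → Y.

S -> 2 | 2 1 | 0 2 | S 2 0 | A2 A2 | A1 S; A2 -> 2 | 2 1; A1 -> 2 | 2 1 | 0 2 | S 2 0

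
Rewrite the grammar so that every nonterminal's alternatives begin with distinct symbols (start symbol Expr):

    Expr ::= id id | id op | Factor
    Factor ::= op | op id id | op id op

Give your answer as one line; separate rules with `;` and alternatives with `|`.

Expr ::= Factor | id Expr1; Factor ::= op Factor1; Expr1 ::= id | op; Factor1 ::= ε | id Factor11; Factor11 ::= id | op

Expr has alternatives sharing prefix 'id': factor to Expr → id Expr1 with Expr1 → id | op.
Factor has alternatives sharing prefix 'op': factor to Factor → op Factor1 with Factor1 → ε | id id | id op.
Factor1 has alternatives sharing prefix 'id': factor to Factor1 → id Factor11 with Factor11 → id | op.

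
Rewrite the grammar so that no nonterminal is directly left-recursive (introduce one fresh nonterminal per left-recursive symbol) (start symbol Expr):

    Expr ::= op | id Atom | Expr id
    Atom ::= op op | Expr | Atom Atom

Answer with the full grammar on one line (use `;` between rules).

Directly left-recursive nonterminals: Expr, Atom.
For Expr: α = {id}, β = {op, id Atom}. Rewrite as Expr → β Expr1 and Expr1 → α Expr1 | ε.
For Atom: α = {Atom}, β = {op op, Expr}. Rewrite as Atom → β Atom1 and Atom1 → α Atom1 | ε.

Expr ::= op Expr1 | id Atom Expr1; Atom ::= op op Atom1 | Expr Atom1; Expr1 ::= id Expr1 | ε; Atom1 ::= Atom Atom1 | ε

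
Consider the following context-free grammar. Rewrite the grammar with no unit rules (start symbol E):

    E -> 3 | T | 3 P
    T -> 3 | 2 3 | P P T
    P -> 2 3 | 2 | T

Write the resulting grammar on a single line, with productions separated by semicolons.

Unit pairs: E ⇒* {T}; P ⇒* {T}.
Replace each nonterminal's rules with the union of the non-unit rules of every nonterminal it unit-derives.

E -> 3 | 3 P | 2 3 | P P T; T -> 3 | 2 3 | P P T; P -> 2 3 | 2 | 3 | P P T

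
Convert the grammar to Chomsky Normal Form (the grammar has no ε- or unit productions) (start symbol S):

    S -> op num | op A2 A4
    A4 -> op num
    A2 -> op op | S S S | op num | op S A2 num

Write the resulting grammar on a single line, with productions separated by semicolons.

S -> X1 X2 | X1 Y1; A4 -> X1 X2; A2 -> X1 X1 | S Y2 | X1 X2 | X1 Y3; X1 -> op; X2 -> num; Y1 -> A2 A4; Y2 -> S S; Y3 -> S Y4; Y4 -> A2 X2

Introduce a nonterminal for each terminal appearing in a rule of length ≥ 2: X1 → op, X2 → num.
Binarize each right-hand side of length ≥ 3 by chaining fresh nonterminals (Y1, Y2, …): affected rules were S → X1 A2 A4; A2 → S S S; A2 → X1 S A2 X2.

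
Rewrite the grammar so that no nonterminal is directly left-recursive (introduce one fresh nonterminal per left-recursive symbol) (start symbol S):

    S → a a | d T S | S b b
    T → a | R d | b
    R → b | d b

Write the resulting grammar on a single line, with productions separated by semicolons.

S is directly left-recursive.
For S: α = {b b}, β = {a a, d T S}. Rewrite as S → β S' and S' → α S' | ε.

S → a a S' | d T S S'; T → a | R d | b; R → b | d b; S' → b b S' | ε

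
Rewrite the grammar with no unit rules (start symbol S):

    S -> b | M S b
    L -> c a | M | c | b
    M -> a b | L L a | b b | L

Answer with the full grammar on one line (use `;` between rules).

Unit pairs: L ⇒* {M}; M ⇒* {L}.
Replace each nonterminal's rules with the union of the non-unit rules of every nonterminal it unit-derives.

S -> b | M S b; L -> c a | c | b | a b | L L a | b b; M -> c a | c | b | a b | L L a | b b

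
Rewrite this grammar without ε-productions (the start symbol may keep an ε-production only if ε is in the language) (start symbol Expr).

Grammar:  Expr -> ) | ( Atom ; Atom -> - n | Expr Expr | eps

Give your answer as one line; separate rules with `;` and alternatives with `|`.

The nullable symbols are {Atom}.
ε ∉ L(G), so no ε-production is kept.
Add the nullable-subset variants: Expr → ( Atom gives ( Atom | (.

Expr -> ) | ( Atom | (; Atom -> - n | Expr Expr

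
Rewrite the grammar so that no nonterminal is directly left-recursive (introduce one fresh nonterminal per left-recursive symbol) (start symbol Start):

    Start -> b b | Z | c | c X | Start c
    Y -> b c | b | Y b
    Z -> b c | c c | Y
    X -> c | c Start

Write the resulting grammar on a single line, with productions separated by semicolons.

Left recursion appears on Start, Y.
For Start: α = {c}, β = {b b, Z, c, c X}. Rewrite as Start → β Start1 and Start1 → α Start1 | ε.
For Y: α = {b}, β = {b c, b}. Rewrite as Y → β Y1 and Y1 → α Y1 | ε.

Start -> b b Start1 | Z Start1 | c Start1 | c X Start1; Y -> b c Y1 | b Y1; Z -> b c | c c | Y; X -> c | c Start; Start1 -> c Start1 | ε; Y1 -> b Y1 | ε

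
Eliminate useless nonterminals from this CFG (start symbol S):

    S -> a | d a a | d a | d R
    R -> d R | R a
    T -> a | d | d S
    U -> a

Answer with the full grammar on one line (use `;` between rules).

Generating nonterminals: {S, T, U}.
Reachable from S after that: {S}.
Removed useless symbols: {R, T, U} and every production mentioning them.

S -> a | d a a | d a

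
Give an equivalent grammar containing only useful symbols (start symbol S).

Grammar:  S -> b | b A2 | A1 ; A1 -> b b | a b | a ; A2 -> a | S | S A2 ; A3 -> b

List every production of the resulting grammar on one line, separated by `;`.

Generating nonterminals: {A1, A2, A3, S}.
Reachable from S after that: {A1, A2, S}.
Removed useless symbols: {A3} and every production mentioning them.

S -> b | b A2 | A1; A1 -> b b | a b | a; A2 -> a | S | S A2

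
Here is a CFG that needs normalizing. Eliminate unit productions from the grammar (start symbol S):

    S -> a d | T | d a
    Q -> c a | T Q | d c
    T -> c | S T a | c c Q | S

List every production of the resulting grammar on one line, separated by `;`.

Unit pairs: S ⇒* {T}; T ⇒* {S}.
Replace each nonterminal's rules with the union of the non-unit rules of every nonterminal it unit-derives.

S -> a d | d a | c | S T a | c c Q; Q -> c a | T Q | d c; T -> a d | d a | c | S T a | c c Q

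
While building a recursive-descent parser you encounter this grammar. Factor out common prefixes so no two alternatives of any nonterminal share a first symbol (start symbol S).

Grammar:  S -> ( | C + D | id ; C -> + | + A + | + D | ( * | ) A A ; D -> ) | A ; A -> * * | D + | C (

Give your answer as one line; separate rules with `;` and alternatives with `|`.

C has alternatives sharing prefix '+': factor to C → + C' with C' → ε | A + | D.

S -> ( | C + D | id; C -> ( * | ) A A | + C'; D -> ) | A; A -> * * | D + | C (; C' -> ε | A + | D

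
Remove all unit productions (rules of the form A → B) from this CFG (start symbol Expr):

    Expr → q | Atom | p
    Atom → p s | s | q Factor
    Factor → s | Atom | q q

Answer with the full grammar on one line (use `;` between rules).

Expr → p s | s | q Factor | q | p; Atom → p s | s | q Factor; Factor → p s | s | q Factor | q q

Unit pairs: Expr ⇒* {Atom}; Factor ⇒* {Atom}.
Replace each nonterminal's rules with the union of the non-unit rules of every nonterminal it unit-derives.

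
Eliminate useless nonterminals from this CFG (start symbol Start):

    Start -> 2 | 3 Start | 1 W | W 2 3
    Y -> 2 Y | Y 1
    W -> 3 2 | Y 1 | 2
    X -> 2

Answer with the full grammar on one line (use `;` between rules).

Generating nonterminals: {Start, W, X}.
Reachable from Start after that: {Start, W}.
Removed useless symbols: {X, Y} and every production mentioning them.

Start -> 2 | 3 Start | 1 W | W 2 3; W -> 3 2 | 2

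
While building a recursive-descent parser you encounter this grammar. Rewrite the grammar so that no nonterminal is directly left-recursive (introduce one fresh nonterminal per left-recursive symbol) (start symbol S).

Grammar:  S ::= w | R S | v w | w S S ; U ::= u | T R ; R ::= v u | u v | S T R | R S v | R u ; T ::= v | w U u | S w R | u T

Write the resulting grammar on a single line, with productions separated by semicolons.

S ::= w | R S | v w | w S S; U ::= u | T R; R ::= v u R' | u v R' | S T R R'; T ::= v | w U u | S w R | u T; R' ::= S v R' | u R' | ε

Directly left-recursive nonterminal: R.
For R: α = {S v, u}, β = {v u, u v, S T R}. Rewrite as R → β R' and R' → α R' | ε.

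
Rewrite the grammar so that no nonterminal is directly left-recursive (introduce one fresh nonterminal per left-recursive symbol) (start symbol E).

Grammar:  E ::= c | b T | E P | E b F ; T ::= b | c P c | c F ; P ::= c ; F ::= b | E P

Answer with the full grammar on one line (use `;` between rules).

Left recursion appears on E.
For E: α = {P, b F}, β = {c, b T}. Rewrite as E → β E' and E' → α E' | ε.

E ::= c E' | b T E'; T ::= b | c P c | c F; P ::= c; F ::= b | E P; E' ::= P E' | b F E' | ε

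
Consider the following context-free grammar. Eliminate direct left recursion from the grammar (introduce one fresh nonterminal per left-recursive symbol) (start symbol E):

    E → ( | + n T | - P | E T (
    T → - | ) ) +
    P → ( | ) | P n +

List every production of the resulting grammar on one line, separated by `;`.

E → ( E' | + n T E' | - P E'; T → - | ) ) +; P → ( P' | ) P'; E' → T ( E' | epsilon; P' → n + P' | epsilon

E, P are directly left-recursive.
For E: α = {T (}, β = {(, + n T, - P}. Rewrite as E → β E' and E' → α E' | ε.
For P: α = {n +}, β = {(, )}. Rewrite as P → β P' and P' → α P' | ε.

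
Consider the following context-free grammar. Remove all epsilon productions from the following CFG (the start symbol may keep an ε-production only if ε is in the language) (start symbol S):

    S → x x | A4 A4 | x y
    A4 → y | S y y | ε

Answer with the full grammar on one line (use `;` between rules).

Nullable nonterminals: {A4, S}.
ε ∈ L(G) since S is nullable, so keep S → ε.
Add the nullable-subset variants: S → A4 A4 gives A4 A4 | A4. A4 → S y y gives S y y | y y.

S → x x | A4 A4 | A4 | x y | ε; A4 → y | S y y | y y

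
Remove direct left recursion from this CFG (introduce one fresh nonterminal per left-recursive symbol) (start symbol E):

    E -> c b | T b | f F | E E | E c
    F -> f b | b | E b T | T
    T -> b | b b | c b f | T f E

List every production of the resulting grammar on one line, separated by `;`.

Left recursion appears on E, T.
For E: α = {E, c}, β = {c b, T b, f F}. Rewrite as E → β E' and E' → α E' | ε.
For T: α = {f E}, β = {b, b b, c b f}. Rewrite as T → β T' and T' → α T' | ε.

E -> c b E' | T b E' | f F E'; F -> f b | b | E b T | T; T -> b T' | b b T' | c b f T'; E' -> E E' | c E' | eps; T' -> f E T' | eps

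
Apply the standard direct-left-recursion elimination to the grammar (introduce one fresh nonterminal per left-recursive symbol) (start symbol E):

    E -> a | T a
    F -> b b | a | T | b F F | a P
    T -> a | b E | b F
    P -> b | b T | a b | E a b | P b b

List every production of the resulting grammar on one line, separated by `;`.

P is directly left-recursive.
For P: α = {b b}, β = {b, b T, a b, E a b}. Rewrite as P → β P' and P' → α P' | ε.

E -> a | T a; F -> b b | a | T | b F F | a P; T -> a | b E | b F; P -> b P' | b T P' | a b P' | E a b P'; P' -> b b P' | ε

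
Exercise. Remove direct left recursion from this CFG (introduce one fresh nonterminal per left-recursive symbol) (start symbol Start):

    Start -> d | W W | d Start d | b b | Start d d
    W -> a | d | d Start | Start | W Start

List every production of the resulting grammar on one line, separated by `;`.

Left recursion appears on Start, W.
For Start: α = {d d}, β = {d, W W, d Start d, b b}. Rewrite as Start → β Start1 and Start1 → α Start1 | ε.
For W: α = {Start}, β = {a, d, d Start, Start}. Rewrite as W → β W1 and W1 → α W1 | ε.

Start -> d Start1 | W W Start1 | d Start d Start1 | b b Start1; W -> a W1 | d W1 | d Start W1 | Start W1; Start1 -> d d Start1 | ε; W1 -> Start W1 | ε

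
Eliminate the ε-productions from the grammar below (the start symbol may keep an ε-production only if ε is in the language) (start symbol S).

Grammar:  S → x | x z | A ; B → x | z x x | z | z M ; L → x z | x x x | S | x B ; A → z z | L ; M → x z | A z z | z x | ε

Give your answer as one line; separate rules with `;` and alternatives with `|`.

S → x | x z | A; B → x | z x x | z | z M; L → x z | x x x | S | x B; A → z z | L; M → x z | A z z | z x

Nullable set = {M}.
ε ∉ L(G), so no ε-production is kept.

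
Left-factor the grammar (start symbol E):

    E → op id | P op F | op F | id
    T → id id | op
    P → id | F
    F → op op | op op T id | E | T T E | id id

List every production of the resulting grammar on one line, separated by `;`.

E has alternatives sharing prefix 'op': factor to E → op E' with E' → id | F.
F has alternatives sharing prefix 'op op': factor to F → op op F' with F' → ε | T id.

E → P op F | id | op E'; T → id id | op; P → id | F; F → E | T T E | id id | op op F'; E' → id | F; F' → ε | T id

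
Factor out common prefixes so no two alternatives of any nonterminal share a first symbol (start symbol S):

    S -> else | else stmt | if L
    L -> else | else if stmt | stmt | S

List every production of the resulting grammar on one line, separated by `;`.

S -> if L | else S'; L -> stmt | S | else L'; S' -> ε | stmt; L' -> ε | if stmt

S has alternatives sharing prefix 'else': factor to S → else S' with S' → ε | stmt.
L has alternatives sharing prefix 'else': factor to L → else L' with L' → ε | if stmt.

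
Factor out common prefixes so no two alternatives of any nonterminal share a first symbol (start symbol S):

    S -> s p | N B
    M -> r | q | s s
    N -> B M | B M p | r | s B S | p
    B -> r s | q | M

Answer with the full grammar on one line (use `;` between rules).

N has alternatives sharing prefix 'B M': factor to N → B M N' with N' → ε | p.

S -> s p | N B; M -> r | q | s s; N -> r | s B S | p | B M N'; B -> r s | q | M; N' -> ε | p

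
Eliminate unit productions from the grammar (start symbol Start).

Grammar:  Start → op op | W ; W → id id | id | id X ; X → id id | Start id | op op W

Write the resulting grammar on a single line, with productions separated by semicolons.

Unit pairs: Start ⇒* {W}.
Replace each nonterminal's rules with the union of the non-unit rules of every nonterminal it unit-derives.

Start → op op | id id | id | id X; W → id id | id | id X; X → id id | Start id | op op W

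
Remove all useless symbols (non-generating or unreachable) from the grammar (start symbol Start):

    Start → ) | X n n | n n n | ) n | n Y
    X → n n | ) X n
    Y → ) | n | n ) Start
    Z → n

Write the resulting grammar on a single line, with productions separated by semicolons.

Start → ) | X n n | n n n | ) n | n Y; X → n n | ) X n; Y → ) | n | n ) Start

Generating nonterminals: {Start, X, Y, Z}.
Reachable from Start after that: {Start, X, Y}.
Removed useless symbols: {Z} and every production mentioning them.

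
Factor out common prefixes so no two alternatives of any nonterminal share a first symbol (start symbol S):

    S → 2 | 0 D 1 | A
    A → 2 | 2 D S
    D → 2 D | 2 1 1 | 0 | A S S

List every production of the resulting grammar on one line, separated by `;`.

S → 2 | 0 D 1 | A; A → 2 A'; D → 0 | A S S | 2 D'; A' → ε | D S; D' → D | 1 1

A has alternatives sharing prefix '2': factor to A → 2 A' with A' → ε | D S.
D has alternatives sharing prefix '2': factor to D → 2 D' with D' → D | 1 1.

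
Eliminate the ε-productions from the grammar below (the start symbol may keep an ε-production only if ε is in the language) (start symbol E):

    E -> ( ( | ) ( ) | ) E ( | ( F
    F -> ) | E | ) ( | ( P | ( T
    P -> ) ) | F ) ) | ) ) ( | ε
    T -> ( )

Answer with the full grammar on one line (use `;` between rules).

E -> ( ( | ) ( ) | ) E ( | ( F; F -> ) | E | ) ( | ( P | ( | ( T; P -> ) ) | F ) ) | ) ) (; T -> ( )

The nullable symbols are {P}.
ε ∉ L(G), so no ε-production is kept.
Expand every rule over subsets of its nullable positions: F → ( P gives ( P | (.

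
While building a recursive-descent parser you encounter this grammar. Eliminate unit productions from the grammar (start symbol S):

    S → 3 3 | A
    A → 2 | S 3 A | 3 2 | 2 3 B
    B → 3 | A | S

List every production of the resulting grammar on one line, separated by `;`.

Unit pairs: B ⇒* {A, S}; S ⇒* {A}.
For every A with A ⇒* B via unit rules, add B's non-unit alternatives to A; then delete every rule of the form X → Y.

S → 3 3 | 2 | S 3 A | 3 2 | 2 3 B; A → 2 | S 3 A | 3 2 | 2 3 B; B → 3 | 3 3 | 2 | S 3 A | 3 2 | 2 3 B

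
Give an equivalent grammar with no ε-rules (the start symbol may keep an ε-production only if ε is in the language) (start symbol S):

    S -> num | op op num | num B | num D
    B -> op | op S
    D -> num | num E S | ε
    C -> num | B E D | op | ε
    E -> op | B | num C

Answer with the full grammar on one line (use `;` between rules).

Nullable nonterminals: {C, D}.
ε ∉ L(G), so no ε-production is kept.
Add the nullable-subset variants: C → B E D gives B E D | B E. E → num C gives num C | num.

S -> num | op op num | num B | num D; B -> op | op S; D -> num | num E S; C -> num | B E D | B E | op; E -> op | B | num C | num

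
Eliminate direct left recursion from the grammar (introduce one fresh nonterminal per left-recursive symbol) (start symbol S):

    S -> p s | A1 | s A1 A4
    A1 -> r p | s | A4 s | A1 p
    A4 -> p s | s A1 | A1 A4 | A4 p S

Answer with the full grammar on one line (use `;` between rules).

S -> p s | A1 | s A1 A4; A1 -> r p A1' | s A1' | A4 s A1'; A4 -> p s A4' | s A1 A4' | A1 A4 A4'; A1' -> p A1' | ε; A4' -> p S A4' | ε

Left recursion appears on A1, A4.
For A1: α = {p}, β = {r p, s, A4 s}. Rewrite as A1 → β A1' and A1' → α A1' | ε.
For A4: α = {p S}, β = {p s, s A1, A1 A4}. Rewrite as A4 → β A4' and A4' → α A4' | ε.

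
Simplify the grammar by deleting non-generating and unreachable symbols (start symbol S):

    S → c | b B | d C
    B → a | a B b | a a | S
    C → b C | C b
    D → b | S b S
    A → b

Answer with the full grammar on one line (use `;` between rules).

Generating nonterminals: {A, B, D, S}.
Reachable from S after that: {B, S}.
Removed useless symbols: {A, C, D} and every production mentioning them.

S → c | b B; B → a | a B b | a a | S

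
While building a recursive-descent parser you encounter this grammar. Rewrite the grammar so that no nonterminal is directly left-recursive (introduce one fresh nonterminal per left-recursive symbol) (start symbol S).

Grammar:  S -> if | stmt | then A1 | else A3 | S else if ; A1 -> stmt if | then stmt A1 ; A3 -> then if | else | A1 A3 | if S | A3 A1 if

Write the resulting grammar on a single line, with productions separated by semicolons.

Directly left-recursive nonterminals: S, A3.
For S: α = {else if}, β = {if, stmt, then A1, else A3}. Rewrite as S → β S' and S' → α S' | ε.
For A3: α = {A1 if}, β = {then if, else, A1 A3, if S}. Rewrite as A3 → β A3' and A3' → α A3' | ε.

S -> if S' | stmt S' | then A1 S' | else A3 S'; A1 -> stmt if | then stmt A1; A3 -> then if A3' | else A3' | A1 A3 A3' | if S A3'; S' -> else if S' | ε; A3' -> A1 if A3' | ε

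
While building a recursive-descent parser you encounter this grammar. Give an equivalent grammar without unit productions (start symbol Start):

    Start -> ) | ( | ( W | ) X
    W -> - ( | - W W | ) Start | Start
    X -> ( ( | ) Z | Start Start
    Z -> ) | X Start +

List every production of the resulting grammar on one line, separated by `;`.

Start -> ) | ( | ( W | ) X; W -> ) | ( | ( W | ) X | - ( | - W W | ) Start; X -> ( ( | ) Z | Start Start; Z -> ) | X Start +

Unit pairs: W ⇒* {Start}.
For each unit pair (A, B), copy every non-unit production of B to A, then drop all unit productions.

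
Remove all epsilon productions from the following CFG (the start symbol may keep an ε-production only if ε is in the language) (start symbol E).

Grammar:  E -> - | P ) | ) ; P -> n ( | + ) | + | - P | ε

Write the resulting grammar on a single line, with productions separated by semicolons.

Nullable set = {P}.
ε ∉ L(G), so no ε-production is kept.
Expand every rule over subsets of its nullable positions: E → P ) gives P ) | ). P → - P gives - P | -.

E -> - | P ) | ); P -> n ( | + ) | + | - P | -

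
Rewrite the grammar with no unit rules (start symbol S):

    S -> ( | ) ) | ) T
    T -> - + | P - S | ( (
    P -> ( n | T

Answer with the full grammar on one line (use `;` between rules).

S -> ( | ) ) | ) T; T -> - + | P - S | ( (; P -> ( n | - + | P - S | ( (

Unit pairs: P ⇒* {T}.
For every A with A ⇒* B via unit rules, add B's non-unit alternatives to A; then delete every rule of the form X → Y.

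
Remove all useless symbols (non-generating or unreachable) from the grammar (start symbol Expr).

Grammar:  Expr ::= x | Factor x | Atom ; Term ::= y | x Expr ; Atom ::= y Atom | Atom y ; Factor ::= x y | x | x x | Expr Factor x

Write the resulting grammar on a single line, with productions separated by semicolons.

Generating nonterminals: {Expr, Factor, Term}.
Reachable from Expr after that: {Expr, Factor}.
Removed useless symbols: {Atom, Term} and every production mentioning them.

Expr ::= x | Factor x; Factor ::= x y | x | x x | Expr Factor x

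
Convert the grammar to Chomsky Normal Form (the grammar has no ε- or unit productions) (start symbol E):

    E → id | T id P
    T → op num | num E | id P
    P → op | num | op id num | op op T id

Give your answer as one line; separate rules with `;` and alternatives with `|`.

E → id | T Y1; T → X2 X3 | X3 E | X1 P; P → op | num | X2 Y2 | X2 Y3; X1 → id; X2 → op; X3 → num; Y1 → X1 P; Y2 → X1 X3; Y3 → X2 Y4; Y4 → T X1

Introduce a nonterminal for each terminal appearing in a rule of length ≥ 2: X1 → id, X2 → op, X3 → num.
Binarize each right-hand side of length ≥ 3 by chaining fresh nonterminals (Y1, Y2, …): affected rules were E → T X1 P; P → X2 X1 X3; P → X2 X2 T X1.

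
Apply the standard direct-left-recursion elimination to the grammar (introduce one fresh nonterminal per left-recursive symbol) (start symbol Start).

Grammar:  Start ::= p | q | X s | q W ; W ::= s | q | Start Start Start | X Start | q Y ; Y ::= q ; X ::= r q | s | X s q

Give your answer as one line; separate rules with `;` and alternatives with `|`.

Start ::= p | q | X s | q W; W ::= s | q | Start Start Start | X Start | q Y; Y ::= q; X ::= r q X1 | s X1; X1 ::= s q X1 | ε

X is directly left-recursive.
For X: α = {s q}, β = {r q, s}. Rewrite as X → β X1 and X1 → α X1 | ε.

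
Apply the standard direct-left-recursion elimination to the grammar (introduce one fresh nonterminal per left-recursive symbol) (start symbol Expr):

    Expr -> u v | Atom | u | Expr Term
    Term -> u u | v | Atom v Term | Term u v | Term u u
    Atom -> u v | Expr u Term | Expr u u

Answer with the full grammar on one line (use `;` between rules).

Expr -> u v Expr1 | Atom Expr1 | u Expr1; Term -> u u Term1 | v Term1 | Atom v Term Term1; Atom -> u v | Expr u Term | Expr u u; Expr1 -> Term Expr1 | ε; Term1 -> u v Term1 | u u Term1 | ε

Expr, Term are directly left-recursive.
For Expr: α = {Term}, β = {u v, Atom, u}. Rewrite as Expr → β Expr1 and Expr1 → α Expr1 | ε.
For Term: α = {u v, u u}, β = {u u, v, Atom v Term}. Rewrite as Term → β Term1 and Term1 → α Term1 | ε.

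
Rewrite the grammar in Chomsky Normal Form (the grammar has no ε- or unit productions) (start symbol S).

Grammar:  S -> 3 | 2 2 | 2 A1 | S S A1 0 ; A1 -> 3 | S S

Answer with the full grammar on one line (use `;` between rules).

S -> 3 | X1 X1 | X1 A1 | S Y1; A1 -> 3 | S S; X1 -> 2; X2 -> 0; Y1 -> S Y2; Y2 -> A1 X2

Introduce a nonterminal for each terminal appearing in a rule of length ≥ 2: X1 → 2, X2 → 0.
Binarize each right-hand side of length ≥ 3 by chaining fresh nonterminals (Y1, Y2, …): affected rules were S → S S A1 X2.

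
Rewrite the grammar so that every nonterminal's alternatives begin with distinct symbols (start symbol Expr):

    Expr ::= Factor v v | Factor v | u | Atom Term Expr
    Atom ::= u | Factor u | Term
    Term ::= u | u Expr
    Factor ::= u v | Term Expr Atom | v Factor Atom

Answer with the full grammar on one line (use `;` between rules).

Expr ::= u | Atom Term Expr | Factor v Expr1; Atom ::= u | Factor u | Term; Term ::= u Term1; Factor ::= u v | Term Expr Atom | v Factor Atom; Expr1 ::= v | eps; Term1 ::= eps | Expr

Expr has alternatives sharing prefix 'Factor v': factor to Expr → Factor v Expr1 with Expr1 → v | ε.
Term has alternatives sharing prefix 'u': factor to Term → u Term1 with Term1 → ε | Expr.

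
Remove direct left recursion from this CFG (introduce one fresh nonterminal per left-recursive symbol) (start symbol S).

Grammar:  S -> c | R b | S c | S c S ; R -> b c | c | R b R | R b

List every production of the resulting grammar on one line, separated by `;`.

Directly left-recursive nonterminals: S, R.
For S: α = {c, c S}, β = {c, R b}. Rewrite as S → β S' and S' → α S' | ε.
For R: α = {b R, b}, β = {b c, c}. Rewrite as R → β R' and R' → α R' | ε.

S -> c S' | R b S'; R -> b c R' | c R'; S' -> c S' | c S S' | ε; R' -> b R R' | b R' | ε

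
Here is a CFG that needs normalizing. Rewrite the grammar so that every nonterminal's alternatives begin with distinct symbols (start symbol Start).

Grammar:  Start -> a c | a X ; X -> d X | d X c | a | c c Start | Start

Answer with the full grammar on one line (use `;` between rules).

Start has alternatives sharing prefix 'a': factor to Start → a Start1 with Start1 → c | X.
X has alternatives sharing prefix 'd X': factor to X → d X X1 with X1 → ε | c.

Start -> a Start1; X -> a | c c Start | Start | d X X1; Start1 -> c | X; X1 -> epsilon | c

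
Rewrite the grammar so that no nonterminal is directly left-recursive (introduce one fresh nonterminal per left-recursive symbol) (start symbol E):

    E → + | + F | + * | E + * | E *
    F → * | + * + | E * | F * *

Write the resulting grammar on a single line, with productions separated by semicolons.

E, F are directly left-recursive.
For E: α = {+ *, *}, β = {+, + F, + *}. Rewrite as E → β E' and E' → α E' | ε.
For F: α = {* *}, β = {*, + * +, E *}. Rewrite as F → β F' and F' → α F' | ε.

E → + E' | + F E' | + * E'; F → * F' | + * + F' | E * F'; E' → + * E' | * E' | ε; F' → * * F' | ε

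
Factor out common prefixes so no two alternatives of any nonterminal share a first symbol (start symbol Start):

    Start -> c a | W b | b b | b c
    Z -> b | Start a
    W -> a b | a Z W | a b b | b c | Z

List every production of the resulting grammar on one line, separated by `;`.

Start -> c a | W b | b Start1; Z -> b | Start a; W -> b c | Z | a W1; Start1 -> b | c; W1 -> Z W | b W11; W11 -> ε | b

Start has alternatives sharing prefix 'b': factor to Start → b Start1 with Start1 → b | c.
W has alternatives sharing prefix 'a': factor to W → a W1 with W1 → b | Z W | b b.
W1 has alternatives sharing prefix 'b': factor to W1 → b W11 with W11 → ε | b.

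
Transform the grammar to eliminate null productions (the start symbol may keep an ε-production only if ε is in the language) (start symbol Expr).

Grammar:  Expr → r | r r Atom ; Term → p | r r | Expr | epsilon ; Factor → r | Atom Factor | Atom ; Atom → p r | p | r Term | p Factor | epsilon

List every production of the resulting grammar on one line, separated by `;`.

Nullable nonterminals: {Atom, Factor, Term}.
ε ∉ L(G), so no ε-production is kept.
For each production, add variants omitting each subset of nullable occurrences: Expr → r r Atom gives r r Atom | r r. Factor → Atom Factor gives Atom Factor | Atom. Atom → r Term gives r Term | r.

Expr → r | r r Atom | r r; Term → p | r r | Expr; Factor → r | Atom Factor | Atom; Atom → p r | p | r Term | r | p Factor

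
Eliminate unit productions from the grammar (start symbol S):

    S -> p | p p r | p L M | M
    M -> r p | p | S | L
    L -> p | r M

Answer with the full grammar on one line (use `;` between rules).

Unit pairs: M ⇒* {L, S}; S ⇒* {L, M}.
For each unit pair (A, B), copy every non-unit production of B to A, then drop all unit productions.

S -> p | r M | p p r | p L M | r p; M -> p | r M | p p r | p L M | r p; L -> p | r M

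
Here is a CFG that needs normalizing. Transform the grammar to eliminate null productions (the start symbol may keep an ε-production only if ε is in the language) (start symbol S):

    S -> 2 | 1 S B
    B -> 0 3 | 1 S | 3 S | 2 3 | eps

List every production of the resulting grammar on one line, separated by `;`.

The nullable symbols are {B}.
ε ∉ L(G), so no ε-production is kept.
Add the nullable-subset variants: S → 1 S B gives 1 S B | 1 S.

S -> 2 | 1 S B | 1 S; B -> 0 3 | 1 S | 3 S | 2 3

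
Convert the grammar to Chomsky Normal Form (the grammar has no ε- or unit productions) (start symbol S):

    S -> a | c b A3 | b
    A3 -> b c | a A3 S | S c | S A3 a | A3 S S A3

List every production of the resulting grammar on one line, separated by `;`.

S -> a | X1 Y1 | b; A3 -> X2 X1 | X3 Y2 | S X1 | S Y3 | A3 Y4; X1 -> c; X2 -> b; X3 -> a; Y1 -> X2 A3; Y2 -> A3 S; Y3 -> A3 X3; Y4 -> S Y5; Y5 -> S A3

Introduce a nonterminal for each terminal appearing in a rule of length ≥ 2: X1 → c, X2 → b, X3 → a.
Binarize each right-hand side of length ≥ 3 by chaining fresh nonterminals (Y1, Y2, …): affected rules were S → X1 X2 A3; A3 → X3 A3 S; A3 → S A3 X3; A3 → A3 S S A3.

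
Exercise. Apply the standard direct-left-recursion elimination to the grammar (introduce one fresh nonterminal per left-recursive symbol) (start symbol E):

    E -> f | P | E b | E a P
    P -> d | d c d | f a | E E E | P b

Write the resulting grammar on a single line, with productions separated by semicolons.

E, P are directly left-recursive.
For E: α = {b, a P}, β = {f, P}. Rewrite as E → β E' and E' → α E' | ε.
For P: α = {b}, β = {d, d c d, f a, E E E}. Rewrite as P → β P' and P' → α P' | ε.

E -> f E' | P E'; P -> d P' | d c d P' | f a P' | E E E P'; E' -> b E' | a P E' | ε; P' -> b P' | ε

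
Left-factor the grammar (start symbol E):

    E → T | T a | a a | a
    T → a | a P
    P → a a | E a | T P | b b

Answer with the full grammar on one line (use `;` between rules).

E → T E' | a E''; T → a T'; P → a a | E a | T P | b b; E' → eps | a; E'' → a | eps; T' → eps | P

E has alternatives sharing prefix 'T': factor to E → T E' with E' → ε | a.
E has alternatives sharing prefix 'a': factor to E → a E'' with E'' → a | ε.
T has alternatives sharing prefix 'a': factor to T → a T' with T' → ε | P.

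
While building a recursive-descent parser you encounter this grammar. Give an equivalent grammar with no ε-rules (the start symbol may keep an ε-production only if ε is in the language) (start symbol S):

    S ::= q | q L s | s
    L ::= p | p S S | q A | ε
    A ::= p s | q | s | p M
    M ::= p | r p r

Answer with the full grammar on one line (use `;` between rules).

The nullable symbols are {L}.
ε ∉ L(G), so no ε-production is kept.
For each production, add variants omitting each subset of nullable occurrences: S → q L s gives q L s | q s.

S ::= q | q L s | q s | s; L ::= p | p S S | q A; A ::= p s | q | s | p M; M ::= p | r p r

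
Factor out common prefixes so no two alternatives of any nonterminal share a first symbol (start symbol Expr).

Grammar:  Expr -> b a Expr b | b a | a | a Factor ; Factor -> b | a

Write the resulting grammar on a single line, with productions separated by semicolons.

Expr -> b a Expr1 | a Expr2; Factor -> b | a; Expr1 -> Expr b | eps; Expr2 -> eps | Factor

Expr has alternatives sharing prefix 'b a': factor to Expr → b a Expr1 with Expr1 → Expr b | ε.
Expr has alternatives sharing prefix 'a': factor to Expr → a Expr2 with Expr2 → ε | Factor.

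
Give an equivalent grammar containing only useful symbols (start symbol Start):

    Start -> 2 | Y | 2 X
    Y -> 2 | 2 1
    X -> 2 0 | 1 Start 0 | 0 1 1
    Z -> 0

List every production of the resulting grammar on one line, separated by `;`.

Generating nonterminals: {Start, X, Y, Z}.
Reachable from Start after that: {Start, X, Y}.
Removed useless symbols: {Z} and every production mentioning them.

Start -> 2 | Y | 2 X; Y -> 2 | 2 1; X -> 2 0 | 1 Start 0 | 0 1 1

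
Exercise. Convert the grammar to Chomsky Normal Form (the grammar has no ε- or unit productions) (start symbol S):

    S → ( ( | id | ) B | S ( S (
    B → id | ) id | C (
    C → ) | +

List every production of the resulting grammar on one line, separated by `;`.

Introduce a nonterminal for each terminal appearing in a rule of length ≥ 2: X1 → (, X2 → ), X3 → id.
Binarize each right-hand side of length ≥ 3 by chaining fresh nonterminals (Y1, Y2, …): affected rules were S → S X1 S X1.

S → X1 X1 | id | X2 B | S Y1; B → id | X2 X3 | C X1; C → ) | +; X1 → (; X2 → ); X3 → id; Y1 → X1 Y2; Y2 → S X1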